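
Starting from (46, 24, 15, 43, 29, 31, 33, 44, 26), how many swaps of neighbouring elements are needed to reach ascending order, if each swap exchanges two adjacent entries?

Each adjacent swap fixes exactly one inversion, so the minimum swap count equals the number of inversions.
Count inversions — for each element, later elements that are smaller:
46: 24, 15, 43, 29, 31, 33, 44, 26 → 8
24: 15 → 1
15: none → 0
43: 29, 31, 33, 26 → 4
29: 26 → 1
31: 26 → 1
33: 26 → 1
44: 26 → 1
26: none → 0
Total inversions: 8 + 1 + 0 + 4 + 1 + 1 + 1 + 1 + 0 = 17

17 adjacent swaps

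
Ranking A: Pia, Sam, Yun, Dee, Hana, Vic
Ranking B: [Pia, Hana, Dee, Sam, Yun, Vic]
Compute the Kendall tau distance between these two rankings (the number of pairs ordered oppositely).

Assign each item its position (1..6) in the first ordering, then rewrite the second ordering as that position sequence:
positions: Pia→1, Sam→2, Yun→3, Dee→4, Hana→5, Vic→6
second ordering as positions: [1, 5, 4, 2, 3, 6]
Discordant pairs = inversions in this position sequence.
1: 0
5: 4, 2, 3 → 3
4: 2, 3 → 2
2: 0
3: 0
6: 0
Total: 0 + 3 + 2 + 0 + 0 + 0 = 5

5 discordant pairs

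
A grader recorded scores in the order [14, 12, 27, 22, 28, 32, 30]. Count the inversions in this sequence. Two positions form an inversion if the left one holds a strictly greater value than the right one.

3

Out-of-order index pairs (0-indexed):
(0,1): 14 > 12
(2,3): 27 > 22
(5,6): 32 > 30
That's 3 pairs.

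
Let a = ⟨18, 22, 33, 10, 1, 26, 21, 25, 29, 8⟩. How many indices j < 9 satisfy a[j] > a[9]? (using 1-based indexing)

1

The element at index 9 is 29.
Elements before it: 18, 22, 33, 10, 1, 26, 21, 25
Those larger than 29: 33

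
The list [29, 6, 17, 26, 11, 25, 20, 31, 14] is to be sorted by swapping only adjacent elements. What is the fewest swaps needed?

17

Minimum adjacent swaps = number of inversions (each swap of adjacent out-of-order elements removes one inversion and no swap can remove more).
Count inversions — for each element, later elements that are smaller:
29: 6, 17, 26, 11, 25, 20, 14 → 7
6: none → 0
17: 11, 14 → 2
26: 11, 25, 20, 14 → 4
11: none → 0
25: 20, 14 → 2
20: 14 → 1
31: 14 → 1
14: none → 0
Total inversions: 7 + 0 + 2 + 4 + 0 + 2 + 1 + 1 + 0 = 17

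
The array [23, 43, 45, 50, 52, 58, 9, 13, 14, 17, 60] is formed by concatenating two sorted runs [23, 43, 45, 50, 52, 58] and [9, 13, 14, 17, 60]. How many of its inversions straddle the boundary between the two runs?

For each element r of the right run, count left-run elements greater than r:
r = 9: 23, 43, 45, 50, 52, 58 → 6
r = 13: 23, 43, 45, 50, 52, 58 → 6
r = 14: 23, 43, 45, 50, 52, 58 → 6
r = 17: 23, 43, 45, 50, 52, 58 → 6
r = 60: none → 0
Cross-inversions: 6 + 6 + 6 + 6 + 0 = 24

24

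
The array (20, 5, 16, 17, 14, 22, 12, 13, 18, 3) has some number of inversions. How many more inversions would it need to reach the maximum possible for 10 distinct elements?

18

Maximum inversions for 10 distinct elements is C(10, 2) = 10·9/2 = 45.
Current inversions — for each element, count later smaller elements:
20: 8
5: 1
16: 4
17: 4
14: 3
22: 4
12: 1
13: 1
18: 1
3: 0
Current total: 8 + 1 + 4 + 4 + 3 + 4 + 1 + 1 + 1 + 0 = 27
Shortfall: 45 − 27 = 18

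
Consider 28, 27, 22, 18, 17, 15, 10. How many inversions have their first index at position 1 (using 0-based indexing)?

The element at index 1 is 27.
Elements after it: 22, 18, 17, 15, 10
Those smaller than 27: 22, 18, 17, 15, 10

5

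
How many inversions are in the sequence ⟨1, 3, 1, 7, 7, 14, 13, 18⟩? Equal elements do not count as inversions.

Count, for each position, how many later elements it exceeds:
1: 0
3: 1
1: 0
7: 0
7: 0
14: 1
13: 0
18: 0
Sum: 0 + 1 + 0 + 0 + 0 + 1 + 0 + 0 = 2

2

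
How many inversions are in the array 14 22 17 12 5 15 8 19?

Count, for each position, how many later elements it exceeds:
14 → 12, 5, 8 → 3
22 → 17, 12, 5, 15, 8, 19 → 6
17 → 12, 5, 15, 8 → 4
12 → 5, 8 → 2
5 → none → 0
15 → 8 → 1
8 → none → 0
19 → none → 0
Sum: 3 + 6 + 4 + 2 + 0 + 1 + 0 + 0 = 16

16 out-of-order pairs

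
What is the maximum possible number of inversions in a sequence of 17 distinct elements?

A reversed (strictly descending) arrangement makes every pair an inversion, giving C(17, 2) inversions.
C(17, 2) = 17·16/2 = 136

136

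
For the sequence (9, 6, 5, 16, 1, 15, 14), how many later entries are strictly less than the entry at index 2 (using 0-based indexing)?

The element at index 2 is 5.
Elements after it: 16, 1, 15, 14
Those smaller than 5: 1

1 such element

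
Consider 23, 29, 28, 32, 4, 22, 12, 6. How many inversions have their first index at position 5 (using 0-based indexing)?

2 such elements

The element at index 5 is 22.
Elements after it: 12, 6
Those smaller than 22: 12, 6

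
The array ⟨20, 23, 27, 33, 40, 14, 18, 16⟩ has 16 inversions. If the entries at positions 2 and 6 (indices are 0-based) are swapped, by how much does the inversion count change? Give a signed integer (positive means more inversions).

-1

Positions 2 and 6 hold 27 and 18; after swapping, the array is [20, 23, 18, 33, 40, 14, 27, 16].
For each element, count later entries that are smaller:
20: 3
23: 3
18: 2
33: 3
40: 3
14: 0
27: 1
16: 0
Sum: 3 + 3 + 2 + 3 + 3 + 0 + 1 + 0 = 15
Change: 15 − 16 = -1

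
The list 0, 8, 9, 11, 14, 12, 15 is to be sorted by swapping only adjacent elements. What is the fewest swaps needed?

1 adjacent swap

Minimum adjacent swaps = number of inversions (each swap of adjacent out-of-order elements removes one inversion and no swap can remove more).
Count inversions — for each element, later elements that are smaller:
0: none → 0
8: none → 0
9: none → 0
11: none → 0
14: 12 → 1
12: none → 0
15: none → 0
Total inversions: 0 + 0 + 0 + 0 + 1 + 0 + 0 = 1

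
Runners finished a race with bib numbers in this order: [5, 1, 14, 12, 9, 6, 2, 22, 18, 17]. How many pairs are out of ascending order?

Inversions: 15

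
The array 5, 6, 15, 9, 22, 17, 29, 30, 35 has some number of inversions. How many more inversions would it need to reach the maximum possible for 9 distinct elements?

34

Maximum inversions for 9 distinct elements is C(9, 2) = 9·8/2 = 36.
Current inversions — for each element, count later smaller elements:
5: 0
6: 0
15: 1
9: 0
22: 1
17: 0
29: 0
30: 0
35: 0
Current total: 0 + 0 + 1 + 0 + 1 + 0 + 0 + 0 + 0 = 2
Shortfall: 36 − 2 = 34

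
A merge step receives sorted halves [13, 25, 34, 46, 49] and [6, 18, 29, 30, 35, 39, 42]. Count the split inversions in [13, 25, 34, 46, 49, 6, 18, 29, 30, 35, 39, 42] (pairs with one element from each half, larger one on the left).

Count, for every r in R, how many entries of L exceed r:
r = 6: 13, 25, 34, 46, 49 → 5
r = 18: 25, 34, 46, 49 → 4
r = 29: 34, 46, 49 → 3
r = 30: 34, 46, 49 → 3
r = 35: 46, 49 → 2
r = 39: 46, 49 → 2
r = 42: 46, 49 → 2
Cross-inversions: 5 + 4 + 3 + 3 + 2 + 2 + 2 = 21

21 split inversions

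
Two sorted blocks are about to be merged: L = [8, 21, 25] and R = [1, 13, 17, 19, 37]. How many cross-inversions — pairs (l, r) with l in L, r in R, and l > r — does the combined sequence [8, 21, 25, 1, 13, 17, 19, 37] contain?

Take each right-half value and tally the left-half values above it:
r = 1: 8, 21, 25 → 3
r = 13: 21, 25 → 2
r = 17: 21, 25 → 2
r = 19: 21, 25 → 2
r = 37: none → 0
Cross-inversions: 3 + 2 + 2 + 2 + 0 = 9

9 cross-inversions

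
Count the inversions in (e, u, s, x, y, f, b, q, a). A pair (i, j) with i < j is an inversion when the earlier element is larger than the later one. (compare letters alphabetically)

23

For each element, count later entries that are smaller:
e → b, a → 2
u → s, f, b, q, a → 5
s → f, b, q, a → 4
x → f, b, q, a → 4
y → f, b, q, a → 4
f → b, a → 2
b → a → 1
q → a → 1
a → none → 0
Sum: 2 + 5 + 4 + 4 + 4 + 2 + 1 + 1 + 0 = 23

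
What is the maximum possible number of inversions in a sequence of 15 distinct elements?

105 inversions

A reversed (strictly descending) arrangement makes every pair an inversion, giving C(15, 2) inversions.
C(15, 2) = 15·14/2 = 105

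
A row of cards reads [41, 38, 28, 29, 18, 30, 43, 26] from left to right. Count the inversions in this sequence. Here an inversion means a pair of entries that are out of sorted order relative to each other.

17 inversions

Count, for each position, how many later elements it exceeds:
41: 6
38: 5
28: 2
29: 2
18: 0
30: 1
43: 1
26: 0
Sum: 6 + 5 + 2 + 2 + 0 + 1 + 1 + 0 = 17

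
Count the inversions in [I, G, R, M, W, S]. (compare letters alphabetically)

There are 3 inversions.

Element-by-element contributions:
I → G → 1
G → none → 0
R → M → 1
M → none → 0
W → S → 1
S → none → 0
Sum: 1 + 0 + 1 + 0 + 1 + 0 = 3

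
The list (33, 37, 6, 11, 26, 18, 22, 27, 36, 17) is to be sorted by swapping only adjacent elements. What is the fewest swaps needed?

The minimum number of adjacent swaps to sort an array equals its inversion count, since every such swap removes exactly one inversion.
Count inversions — for each element, later elements that are smaller:
33: 6, 11, 26, 18, 22, 27, 17 → 7
37: 6, 11, 26, 18, 22, 27, 36, 17 → 8
6: none → 0
11: none → 0
26: 18, 22, 17 → 3
18: 17 → 1
22: 17 → 1
27: 17 → 1
36: 17 → 1
17: none → 0
Total inversions: 7 + 8 + 0 + 0 + 3 + 1 + 1 + 1 + 1 + 0 = 22

Swaps: 22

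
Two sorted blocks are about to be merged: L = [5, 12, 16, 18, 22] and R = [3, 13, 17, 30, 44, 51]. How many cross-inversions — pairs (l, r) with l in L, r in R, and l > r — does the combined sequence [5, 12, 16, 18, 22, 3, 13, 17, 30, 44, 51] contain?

Take each right-half value and tally the left-half values above it:
r = 3: 5, 12, 16, 18, 22 → 5
r = 13: 16, 18, 22 → 3
r = 17: 18, 22 → 2
r = 30: none → 0
r = 44: none → 0
r = 51: none → 0
Cross-inversions: 5 + 3 + 2 + 0 + 0 + 0 = 10

10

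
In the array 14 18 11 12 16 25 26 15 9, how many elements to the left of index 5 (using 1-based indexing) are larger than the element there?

1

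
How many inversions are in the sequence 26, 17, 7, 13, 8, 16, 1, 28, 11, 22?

23 out-of-order pairs

Element-by-element contributions:
26 → 17, 7, 13, 8, 16, 1, 11, 22 → 8
17 → 7, 13, 8, 16, 1, 11 → 6
7 → 1 → 1
13 → 8, 1, 11 → 3
8 → 1 → 1
16 → 1, 11 → 2
1 → none → 0
28 → 11, 22 → 2
11 → none → 0
22 → none → 0
Sum: 8 + 6 + 1 + 3 + 1 + 2 + 0 + 2 + 0 + 0 = 23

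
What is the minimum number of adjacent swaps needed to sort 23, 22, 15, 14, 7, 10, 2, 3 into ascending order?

Swaps: 26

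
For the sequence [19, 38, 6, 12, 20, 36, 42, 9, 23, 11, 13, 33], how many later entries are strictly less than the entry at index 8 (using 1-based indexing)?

0

The element at index 8 is 9.
Elements after it: 23, 11, 13, 33
None of them are smaller than 9.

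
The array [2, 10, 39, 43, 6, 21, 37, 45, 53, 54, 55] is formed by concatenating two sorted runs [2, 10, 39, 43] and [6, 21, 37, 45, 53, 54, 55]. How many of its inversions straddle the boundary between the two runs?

For each element r of the right run, count left-run elements greater than r:
r = 6: 10, 39, 43 → 3
r = 21: 39, 43 → 2
r = 37: 39, 43 → 2
r = 45: none → 0
r = 53: none → 0
r = 54: none → 0
r = 55: none → 0
Cross-inversions: 3 + 2 + 2 + 0 + 0 + 0 + 0 = 7

Split inversions: 7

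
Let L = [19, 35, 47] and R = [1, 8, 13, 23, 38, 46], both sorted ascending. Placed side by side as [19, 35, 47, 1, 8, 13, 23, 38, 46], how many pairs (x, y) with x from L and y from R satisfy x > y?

For each element r of the right run, count left-run elements greater than r:
r = 1: 19, 35, 47 → 3
r = 8: 19, 35, 47 → 3
r = 13: 19, 35, 47 → 3
r = 23: 35, 47 → 2
r = 38: 47 → 1
r = 46: 47 → 1
Cross-inversions: 3 + 3 + 3 + 2 + 1 + 1 = 13

13 cross-inversions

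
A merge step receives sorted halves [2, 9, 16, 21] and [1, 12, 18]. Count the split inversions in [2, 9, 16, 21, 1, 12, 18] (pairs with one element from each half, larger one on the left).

7 split inversions

Count, for every r in R, how many entries of L exceed r:
r = 1: 2, 9, 16, 21 → 4
r = 12: 16, 21 → 2
r = 18: 21 → 1
Cross-inversions: 4 + 2 + 1 = 7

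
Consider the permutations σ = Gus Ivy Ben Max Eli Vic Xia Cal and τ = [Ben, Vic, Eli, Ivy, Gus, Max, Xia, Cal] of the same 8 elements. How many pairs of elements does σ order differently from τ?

10 discordant pairs

Assign each item its position (1..8) in the first ordering, then rewrite the second ordering as that position sequence:
positions: Gus→1, Ivy→2, Ben→3, Max→4, Eli→5, Vic→6, Xia→7, Cal→8
second ordering as positions: [3, 6, 5, 2, 1, 4, 7, 8]
Discordant pairs = inversions in this position sequence.
3: 2, 1 → 2
6: 5, 2, 1, 4 → 4
5: 2, 1, 4 → 3
2: 1 → 1
1: 0
4: 0
7: 0
8: 0
Total: 2 + 4 + 3 + 1 + 0 + 0 + 0 + 0 = 10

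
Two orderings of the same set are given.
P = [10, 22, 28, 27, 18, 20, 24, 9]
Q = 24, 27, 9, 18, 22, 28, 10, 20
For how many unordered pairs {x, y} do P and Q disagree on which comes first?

There are 19 disagreeing pairs.

Assign each item its position (1..8) in the first ordering, then rewrite the second ordering as that position sequence:
positions: 10→1, 22→2, 28→3, 27→4, 18→5, 20→6, 24→7, 9→8
second ordering as positions: [7, 4, 8, 5, 2, 3, 1, 6]
Discordant pairs = inversions in this position sequence.
7: 4, 5, 2, 3, 1, 6 → 6
4: 2, 3, 1 → 3
8: 5, 2, 3, 1, 6 → 5
5: 2, 3, 1 → 3
2: 1 → 1
3: 1 → 1
1: 0
6: 0
Total: 6 + 3 + 5 + 3 + 1 + 1 + 0 + 0 = 19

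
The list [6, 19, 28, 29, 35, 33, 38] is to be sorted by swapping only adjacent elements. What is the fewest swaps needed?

Minimum adjacent swaps = number of inversions (each swap of adjacent out-of-order elements removes one inversion and no swap can remove more).
Count inversions — for each element, later elements that are smaller:
6: none → 0
19: none → 0
28: none → 0
29: none → 0
35: 33 → 1
33: none → 0
38: none → 0
Total inversions: 0 + 0 + 0 + 0 + 1 + 0 + 0 = 1

1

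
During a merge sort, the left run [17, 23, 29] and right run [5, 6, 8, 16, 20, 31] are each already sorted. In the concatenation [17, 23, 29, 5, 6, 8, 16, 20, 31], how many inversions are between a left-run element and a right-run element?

14 split inversions

Take each right-half value and tally the left-half values above it:
r = 5: 17, 23, 29 → 3
r = 6: 17, 23, 29 → 3
r = 8: 17, 23, 29 → 3
r = 16: 17, 23, 29 → 3
r = 20: 23, 29 → 2
r = 31: none → 0
Cross-inversions: 3 + 3 + 3 + 3 + 2 + 0 = 14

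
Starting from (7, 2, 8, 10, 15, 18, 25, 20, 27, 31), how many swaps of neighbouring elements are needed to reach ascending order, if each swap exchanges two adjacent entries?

There are 2 adjacent swaps.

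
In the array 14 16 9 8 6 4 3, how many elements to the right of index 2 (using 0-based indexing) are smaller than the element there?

4

The element at index 2 is 9.
Elements after it: 8, 6, 4, 3
Those smaller than 9: 8, 6, 4, 3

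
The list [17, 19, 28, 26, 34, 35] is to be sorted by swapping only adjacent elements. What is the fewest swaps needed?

Each adjacent swap fixes exactly one inversion, so the minimum swap count equals the number of inversions.
Count inversions — for each element, later elements that are smaller:
17: none → 0
19: none → 0
28: 26 → 1
26: none → 0
34: none → 0
35: none → 0
Total inversions: 0 + 0 + 1 + 0 + 0 + 0 = 1

1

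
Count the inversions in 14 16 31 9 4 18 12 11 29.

For each element, count later entries that are smaller:
14 → 9, 4, 12, 11 → 4
16 → 9, 4, 12, 11 → 4
31 → 9, 4, 18, 12, 11, 29 → 6
9 → 4 → 1
4 → none → 0
18 → 12, 11 → 2
12 → 11 → 1
11 → none → 0
29 → none → 0
Sum: 4 + 4 + 6 + 1 + 0 + 2 + 1 + 0 + 0 = 18

18 out-of-order pairs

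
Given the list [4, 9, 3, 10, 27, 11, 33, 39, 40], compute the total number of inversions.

Element-by-element contributions:
4: 1
9: 1
3: 0
10: 0
27: 1
11: 0
33: 0
39: 0
40: 0
Sum: 1 + 1 + 0 + 0 + 1 + 0 + 0 + 0 + 0 = 3

3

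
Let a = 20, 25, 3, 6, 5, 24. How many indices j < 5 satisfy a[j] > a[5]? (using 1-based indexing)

3 such elements

The element at index 5 is 5.
Elements before it: 20, 25, 3, 6
Those larger than 5: 20, 25, 6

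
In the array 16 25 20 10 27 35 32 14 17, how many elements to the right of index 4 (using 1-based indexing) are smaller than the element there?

0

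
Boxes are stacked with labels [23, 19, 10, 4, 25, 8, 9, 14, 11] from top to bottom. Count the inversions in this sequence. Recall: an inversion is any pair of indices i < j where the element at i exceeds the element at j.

Element-by-element contributions:
23 → 19, 10, 4, 8, 9, 14, 11 → 7
19 → 10, 4, 8, 9, 14, 11 → 6
10 → 4, 8, 9 → 3
4 → none → 0
25 → 8, 9, 14, 11 → 4
8 → none → 0
9 → none → 0
14 → 11 → 1
11 → none → 0
Sum: 7 + 6 + 3 + 0 + 4 + 0 + 0 + 1 + 0 = 21

21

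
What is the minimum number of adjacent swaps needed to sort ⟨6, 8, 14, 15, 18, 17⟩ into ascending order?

The minimum number of adjacent swaps to sort an array equals its inversion count, since every such swap removes exactly one inversion.
Count inversions — for each element, later elements that are smaller:
6: none → 0
8: none → 0
14: none → 0
15: none → 0
18: 17 → 1
17: none → 0
Total inversions: 0 + 0 + 0 + 0 + 1 + 0 = 1

1 swap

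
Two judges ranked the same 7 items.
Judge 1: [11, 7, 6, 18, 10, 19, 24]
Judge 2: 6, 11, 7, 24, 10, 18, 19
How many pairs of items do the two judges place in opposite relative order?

6 discordant pairs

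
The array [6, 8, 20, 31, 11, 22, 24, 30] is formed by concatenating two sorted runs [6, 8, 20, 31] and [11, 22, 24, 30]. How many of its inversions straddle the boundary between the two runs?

Cross-inversions: 5

For each element r of the right run, count left-run elements greater than r:
r = 11: 20, 31 → 2
r = 22: 31 → 1
r = 24: 31 → 1
r = 30: 31 → 1
Cross-inversions: 2 + 1 + 1 + 1 = 5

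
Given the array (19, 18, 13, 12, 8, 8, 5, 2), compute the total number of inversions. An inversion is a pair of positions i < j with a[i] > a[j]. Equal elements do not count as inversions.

Element-by-element contributions:
19 → 18, 13, 12, 8, 8, 5, 2 → 7
18 → 13, 12, 8, 8, 5, 2 → 6
13 → 12, 8, 8, 5, 2 → 5
12 → 8, 8, 5, 2 → 4
8 → 5, 2 → 2
8 → 5, 2 → 2
5 → 2 → 1
2 → none → 0
Sum: 7 + 6 + 5 + 4 + 2 + 2 + 1 + 0 = 27

27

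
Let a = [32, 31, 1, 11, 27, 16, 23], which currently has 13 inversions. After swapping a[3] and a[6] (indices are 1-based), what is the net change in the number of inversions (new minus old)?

+3

Positions 3 and 6 hold 1 and 16; after swapping, the array is [32, 31, 16, 11, 27, 1, 23].
Element-by-element contributions:
32 → 31, 16, 11, 27, 1, 23 → 6
31 → 16, 11, 27, 1, 23 → 5
16 → 11, 1 → 2
11 → 1 → 1
27 → 1, 23 → 2
1 → none → 0
23 → none → 0
Sum: 6 + 5 + 2 + 1 + 2 + 0 + 0 = 16
Change: 16 − 13 = +3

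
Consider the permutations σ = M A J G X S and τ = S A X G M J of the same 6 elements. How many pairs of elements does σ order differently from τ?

11 discordant pairs

Assign each item its position (1..6) in the first ordering, then rewrite the second ordering as that position sequence:
positions: M→1, A→2, J→3, G→4, X→5, S→6
second ordering as positions: [6, 2, 5, 4, 1, 3]
Discordant pairs = inversions in this position sequence.
6: 2, 5, 4, 1, 3 → 5
2: 1 → 1
5: 4, 1, 3 → 3
4: 1, 3 → 2
1: 0
3: 0
Total: 5 + 1 + 3 + 2 + 0 + 0 = 11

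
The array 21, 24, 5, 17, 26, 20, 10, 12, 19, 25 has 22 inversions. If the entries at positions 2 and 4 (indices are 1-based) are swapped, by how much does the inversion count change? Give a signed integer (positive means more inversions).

Positions 2 and 4 hold 24 and 17; after swapping, the array is [21, 17, 5, 24, 26, 20, 10, 12, 19, 25].
Count, for each position, how many later elements it exceeds:
21: 6
17: 3
5: 0
24: 4
26: 5
20: 3
10: 0
12: 0
19: 0
25: 0
Sum: 6 + 3 + 0 + 4 + 5 + 3 + 0 + 0 + 0 + 0 = 21
Change: 21 − 22 = -1

-1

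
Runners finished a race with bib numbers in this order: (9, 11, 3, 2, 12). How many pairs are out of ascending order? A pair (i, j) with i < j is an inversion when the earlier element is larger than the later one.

Sweep left to right; for each value list the smaller values that follow it:
9: 2
11: 2
3: 1
2: 0
12: 0
Sum: 2 + 2 + 1 + 0 + 0 = 5

5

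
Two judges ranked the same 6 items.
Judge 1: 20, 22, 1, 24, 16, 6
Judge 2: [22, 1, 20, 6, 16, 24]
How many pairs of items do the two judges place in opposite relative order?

5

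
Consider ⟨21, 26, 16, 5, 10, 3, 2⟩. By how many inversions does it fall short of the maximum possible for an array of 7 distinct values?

2 inversions short

Maximum inversions for 7 distinct elements is C(7, 2) = 7·6/2 = 21.
Current inversions — for each element, count later smaller elements:
21: 5
26: 5
16: 4
5: 2
10: 2
3: 1
2: 0
Current total: 5 + 5 + 4 + 2 + 2 + 1 + 0 = 19
Shortfall: 21 − 19 = 2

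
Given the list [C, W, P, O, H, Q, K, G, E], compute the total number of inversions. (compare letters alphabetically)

Element-by-element contributions:
C: 0
W: 7
P: 5
O: 4
H: 2
Q: 3
K: 2
G: 1
E: 0
Sum: 0 + 7 + 5 + 4 + 2 + 3 + 2 + 1 + 0 = 24

24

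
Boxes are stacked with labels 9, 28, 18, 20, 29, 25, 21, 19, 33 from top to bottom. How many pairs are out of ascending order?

12 inversions

Element-by-element contributions:
9 → none → 0
28 → 18, 20, 25, 21, 19 → 5
18 → none → 0
20 → 19 → 1
29 → 25, 21, 19 → 3
25 → 21, 19 → 2
21 → 19 → 1
19 → none → 0
33 → none → 0
Sum: 0 + 5 + 0 + 1 + 3 + 2 + 1 + 0 + 0 = 12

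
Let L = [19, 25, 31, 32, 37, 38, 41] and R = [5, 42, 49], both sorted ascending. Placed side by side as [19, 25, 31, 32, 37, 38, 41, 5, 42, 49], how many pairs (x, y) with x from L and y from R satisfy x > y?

Count, for every r in R, how many entries of L exceed r:
r = 5: 19, 25, 31, 32, 37, 38, 41 → 7
r = 42: none → 0
r = 49: none → 0
Cross-inversions: 7 + 0 + 0 = 7

Cross-inversions: 7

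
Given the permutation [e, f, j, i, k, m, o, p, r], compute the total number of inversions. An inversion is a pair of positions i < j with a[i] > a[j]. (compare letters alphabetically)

1 out-of-order pair

Element-by-element contributions:
e → none → 0
f → none → 0
j → i → 1
i → none → 0
k → none → 0
m → none → 0
o → none → 0
p → none → 0
r → none → 0
Sum: 0 + 0 + 1 + 0 + 0 + 0 + 0 + 0 + 0 = 1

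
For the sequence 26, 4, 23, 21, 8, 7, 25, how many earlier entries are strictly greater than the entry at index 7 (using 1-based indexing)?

The element at index 7 is 25.
Elements before it: 26, 4, 23, 21, 8, 7
Those larger than 25: 26

1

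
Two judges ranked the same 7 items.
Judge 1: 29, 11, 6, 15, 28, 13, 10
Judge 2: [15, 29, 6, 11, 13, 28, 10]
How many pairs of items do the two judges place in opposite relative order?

5 discordant pairs

Assign each item its position (1..7) in the first ordering, then rewrite the second ordering as that position sequence:
positions: 29→1, 11→2, 6→3, 15→4, 28→5, 13→6, 10→7
second ordering as positions: [4, 1, 3, 2, 6, 5, 7]
Discordant pairs = inversions in this position sequence.
4: 1, 3, 2 → 3
1: 0
3: 2 → 1
2: 0
6: 5 → 1
5: 0
7: 0
Total: 3 + 0 + 1 + 0 + 1 + 0 + 0 = 5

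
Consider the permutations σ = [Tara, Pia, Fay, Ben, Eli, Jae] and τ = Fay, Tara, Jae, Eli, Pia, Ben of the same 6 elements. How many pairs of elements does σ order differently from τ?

Assign each item its position (1..6) in the first ordering, then rewrite the second ordering as that position sequence:
positions: Tara→1, Pia→2, Fay→3, Ben→4, Eli→5, Jae→6
second ordering as positions: [3, 1, 6, 5, 2, 4]
Discordant pairs = inversions in this position sequence.
3: 1, 2 → 2
1: 0
6: 5, 2, 4 → 3
5: 2, 4 → 2
2: 0
4: 0
Total: 2 + 0 + 3 + 2 + 0 + 0 = 7

7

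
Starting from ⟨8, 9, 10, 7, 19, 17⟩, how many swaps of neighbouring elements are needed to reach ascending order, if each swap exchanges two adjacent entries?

4

Each adjacent swap fixes exactly one inversion, so the minimum swap count equals the number of inversions.
Count inversions — for each element, later elements that are smaller:
8: 7 → 1
9: 7 → 1
10: 7 → 1
7: none → 0
19: 17 → 1
17: none → 0
Total inversions: 1 + 1 + 1 + 0 + 1 + 0 = 4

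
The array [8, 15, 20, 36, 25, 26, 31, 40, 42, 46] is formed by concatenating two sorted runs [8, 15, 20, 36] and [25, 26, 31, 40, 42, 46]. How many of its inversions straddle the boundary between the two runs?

Count, for every r in R, how many entries of L exceed r:
r = 25: 36 → 1
r = 26: 36 → 1
r = 31: 36 → 1
r = 40: none → 0
r = 42: none → 0
r = 46: none → 0
Cross-inversions: 1 + 1 + 1 + 0 + 0 + 0 = 3

3 cross-inversions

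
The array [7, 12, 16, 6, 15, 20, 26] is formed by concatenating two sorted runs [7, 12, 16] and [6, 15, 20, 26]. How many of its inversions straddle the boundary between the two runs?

Cross-inversions: 4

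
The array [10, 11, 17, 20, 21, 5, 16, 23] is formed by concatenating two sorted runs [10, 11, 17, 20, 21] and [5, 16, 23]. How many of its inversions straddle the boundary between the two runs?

Count, for every r in R, how many entries of L exceed r:
r = 5: 10, 11, 17, 20, 21 → 5
r = 16: 17, 20, 21 → 3
r = 23: none → 0
Cross-inversions: 5 + 3 + 0 = 8

There are 8 cross-inversions.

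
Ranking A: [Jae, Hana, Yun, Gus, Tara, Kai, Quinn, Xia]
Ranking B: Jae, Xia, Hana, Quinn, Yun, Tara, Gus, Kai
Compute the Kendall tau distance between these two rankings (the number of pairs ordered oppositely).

Assign each item its position (1..8) in the first ordering, then rewrite the second ordering as that position sequence:
positions: Jae→1, Hana→2, Yun→3, Gus→4, Tara→5, Kai→6, Quinn→7, Xia→8
second ordering as positions: [1, 8, 2, 7, 3, 5, 4, 6]
Discordant pairs = inversions in this position sequence.
1: 0
8: 2, 7, 3, 5, 4, 6 → 6
2: 0
7: 3, 5, 4, 6 → 4
3: 0
5: 4 → 1
4: 0
6: 0
Total: 0 + 6 + 0 + 4 + 0 + 1 + 0 + 0 = 11

11 discordant pairs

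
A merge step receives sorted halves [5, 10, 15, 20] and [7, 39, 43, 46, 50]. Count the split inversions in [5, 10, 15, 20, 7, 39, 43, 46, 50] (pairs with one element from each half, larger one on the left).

There are 3 split inversions.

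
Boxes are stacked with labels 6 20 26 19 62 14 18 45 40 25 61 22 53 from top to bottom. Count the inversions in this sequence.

26 inversions

Element-by-element contributions:
6: 0
20: 3
26: 5
19: 2
62: 8
14: 0
18: 0
45: 3
40: 2
25: 1
61: 2
22: 0
53: 0
Sum: 0 + 3 + 5 + 2 + 8 + 0 + 0 + 3 + 2 + 1 + 2 + 0 + 0 = 26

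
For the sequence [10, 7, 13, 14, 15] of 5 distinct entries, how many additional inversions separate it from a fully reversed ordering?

9 inversions short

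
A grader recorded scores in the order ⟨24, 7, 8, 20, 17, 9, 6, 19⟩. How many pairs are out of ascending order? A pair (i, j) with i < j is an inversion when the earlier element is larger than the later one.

Element-by-element contributions:
24: 7
7: 1
8: 1
20: 4
17: 2
9: 1
6: 0
19: 0
Sum: 7 + 1 + 1 + 4 + 2 + 1 + 0 + 0 = 16

16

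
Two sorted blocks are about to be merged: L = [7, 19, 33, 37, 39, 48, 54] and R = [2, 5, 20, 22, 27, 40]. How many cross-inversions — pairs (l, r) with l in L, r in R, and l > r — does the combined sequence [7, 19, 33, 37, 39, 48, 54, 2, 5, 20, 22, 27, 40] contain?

Cross-inversions: 31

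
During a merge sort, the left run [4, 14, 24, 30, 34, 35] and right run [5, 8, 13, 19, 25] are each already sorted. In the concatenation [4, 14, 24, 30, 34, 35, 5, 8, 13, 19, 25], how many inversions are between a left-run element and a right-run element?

For each element r of the right run, count left-run elements greater than r:
r = 5: 14, 24, 30, 34, 35 → 5
r = 8: 14, 24, 30, 34, 35 → 5
r = 13: 14, 24, 30, 34, 35 → 5
r = 19: 24, 30, 34, 35 → 4
r = 25: 30, 34, 35 → 3
Cross-inversions: 5 + 5 + 5 + 4 + 3 = 22

22 cross-inversions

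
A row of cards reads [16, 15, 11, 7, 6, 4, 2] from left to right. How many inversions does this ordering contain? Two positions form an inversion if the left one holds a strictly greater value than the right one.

21 inversions

For each element, count later entries that are smaller:
16 → 15, 11, 7, 6, 4, 2 → 6
15 → 11, 7, 6, 4, 2 → 5
11 → 7, 6, 4, 2 → 4
7 → 6, 4, 2 → 3
6 → 4, 2 → 2
4 → 2 → 1
2 → none → 0
Sum: 6 + 5 + 4 + 3 + 2 + 1 + 0 = 21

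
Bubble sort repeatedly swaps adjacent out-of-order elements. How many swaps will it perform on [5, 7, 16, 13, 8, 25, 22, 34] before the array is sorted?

Minimum adjacent swaps = number of inversions (each swap of adjacent out-of-order elements removes one inversion and no swap can remove more).
Count inversions — for each element, later elements that are smaller:
5: none → 0
7: none → 0
16: 13, 8 → 2
13: 8 → 1
8: none → 0
25: 22 → 1
22: none → 0
34: none → 0
Total inversions: 0 + 0 + 2 + 1 + 0 + 1 + 0 + 0 = 4

4 swaps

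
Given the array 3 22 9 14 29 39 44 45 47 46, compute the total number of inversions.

3

Count, for each position, how many later elements it exceeds:
3 → none → 0
22 → 9, 14 → 2
9 → none → 0
14 → none → 0
29 → none → 0
39 → none → 0
44 → none → 0
45 → none → 0
47 → 46 → 1
46 → none → 0
Sum: 0 + 2 + 0 + 0 + 0 + 0 + 0 + 0 + 1 + 0 = 3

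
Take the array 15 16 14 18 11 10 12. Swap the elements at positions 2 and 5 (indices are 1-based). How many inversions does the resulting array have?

Positions 2 and 5 hold 16 and 11; after swapping, the array is [15, 11, 14, 18, 16, 10, 12].
Element-by-element contributions:
15: 4
11: 1
14: 2
18: 3
16: 2
10: 0
12: 0
Sum: 4 + 1 + 2 + 3 + 2 + 0 + 0 = 12

12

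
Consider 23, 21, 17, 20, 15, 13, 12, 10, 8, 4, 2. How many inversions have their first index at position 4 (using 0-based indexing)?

The element at index 4 is 15.
Elements after it: 13, 12, 10, 8, 4, 2
Those smaller than 15: 13, 12, 10, 8, 4, 2

6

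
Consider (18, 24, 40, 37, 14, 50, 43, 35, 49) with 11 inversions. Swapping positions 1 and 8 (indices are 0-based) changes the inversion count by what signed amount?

Positions 1 and 8 hold 24 and 49; after swapping, the array is [18, 49, 40, 37, 14, 50, 43, 35, 24].
Sweep left to right; for each value list the smaller values that follow it:
18 → 14 → 1
49 → 40, 37, 14, 43, 35, 24 → 6
40 → 37, 14, 35, 24 → 4
37 → 14, 35, 24 → 3
14 → none → 0
50 → 43, 35, 24 → 3
43 → 35, 24 → 2
35 → 24 → 1
24 → none → 0
Sum: 1 + 6 + 4 + 3 + 0 + 3 + 2 + 1 + 0 = 20
Change: 20 − 11 = +9

+9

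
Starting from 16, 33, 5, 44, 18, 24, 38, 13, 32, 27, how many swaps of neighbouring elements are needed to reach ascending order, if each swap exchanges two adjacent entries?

Minimum adjacent swaps = number of inversions (each swap of adjacent out-of-order elements removes one inversion and no swap can remove more).
Count inversions — for each element, later elements that are smaller:
16: 5, 13 → 2
33: 5, 18, 24, 13, 32, 27 → 6
5: none → 0
44: 18, 24, 38, 13, 32, 27 → 6
18: 13 → 1
24: 13 → 1
38: 13, 32, 27 → 3
13: none → 0
32: 27 → 1
27: none → 0
Total inversions: 2 + 6 + 0 + 6 + 1 + 1 + 3 + 0 + 1 + 0 = 20

20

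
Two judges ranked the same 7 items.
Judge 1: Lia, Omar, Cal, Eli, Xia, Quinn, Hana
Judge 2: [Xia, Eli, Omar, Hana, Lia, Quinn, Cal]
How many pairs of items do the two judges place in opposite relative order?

12 discordant pairs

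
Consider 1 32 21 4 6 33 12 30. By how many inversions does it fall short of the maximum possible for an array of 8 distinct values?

Maximum inversions for 8 distinct elements is C(8, 2) = 8·7/2 = 28.
Current inversions — for each element, count later smaller elements:
1: 0
32: 5
21: 3
4: 0
6: 0
33: 2
12: 0
30: 0
Current total: 0 + 5 + 3 + 0 + 0 + 2 + 0 + 0 = 10
Shortfall: 28 − 10 = 18

18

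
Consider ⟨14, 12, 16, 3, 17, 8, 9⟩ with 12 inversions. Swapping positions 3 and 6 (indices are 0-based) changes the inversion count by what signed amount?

Positions 3 and 6 hold 3 and 9; after swapping, the array is [14, 12, 16, 9, 17, 8, 3].
Count, for each position, how many later elements it exceeds:
14: 4
12: 3
16: 3
9: 2
17: 2
8: 1
3: 0
Sum: 4 + 3 + 3 + 2 + 2 + 1 + 0 = 15
Change: 15 − 12 = +3

+3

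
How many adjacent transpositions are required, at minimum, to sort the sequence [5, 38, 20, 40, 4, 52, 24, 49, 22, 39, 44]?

The minimum number of adjacent swaps to sort an array equals its inversion count, since every such swap removes exactly one inversion.
Count inversions — for each element, later elements that are smaller:
5: 4 → 1
38: 20, 4, 24, 22 → 4
20: 4 → 1
40: 4, 24, 22, 39 → 4
4: none → 0
52: 24, 49, 22, 39, 44 → 5
24: 22 → 1
49: 22, 39, 44 → 3
22: none → 0
39: none → 0
44: none → 0
Total inversions: 1 + 4 + 1 + 4 + 0 + 5 + 1 + 3 + 0 + 0 + 0 = 19

19 adjacent swaps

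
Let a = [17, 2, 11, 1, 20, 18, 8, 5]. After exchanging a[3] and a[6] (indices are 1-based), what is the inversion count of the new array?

There are 16 inversions.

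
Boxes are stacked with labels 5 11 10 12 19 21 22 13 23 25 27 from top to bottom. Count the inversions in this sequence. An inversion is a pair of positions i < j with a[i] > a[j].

Sweep left to right; for each value list the smaller values that follow it:
5 → none → 0
11 → 10 → 1
10 → none → 0
12 → none → 0
19 → 13 → 1
21 → 13 → 1
22 → 13 → 1
13 → none → 0
23 → none → 0
25 → none → 0
27 → none → 0
Sum: 0 + 1 + 0 + 0 + 1 + 1 + 1 + 0 + 0 + 0 + 0 = 4

4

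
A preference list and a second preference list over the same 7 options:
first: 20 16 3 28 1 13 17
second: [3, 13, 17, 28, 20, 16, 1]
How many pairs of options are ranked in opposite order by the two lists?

12 pairs

Assign each item its position (1..7) in the first ordering, then rewrite the second ordering as that position sequence:
positions: 20→1, 16→2, 3→3, 28→4, 1→5, 13→6, 17→7
second ordering as positions: [3, 6, 7, 4, 1, 2, 5]
Discordant pairs = inversions in this position sequence.
3: 1, 2 → 2
6: 4, 1, 2, 5 → 4
7: 4, 1, 2, 5 → 4
4: 1, 2 → 2
1: 0
2: 0
5: 0
Total: 2 + 4 + 4 + 2 + 0 + 0 + 0 = 12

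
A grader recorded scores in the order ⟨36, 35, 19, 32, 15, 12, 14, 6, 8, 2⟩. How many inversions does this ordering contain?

There are 42 inversions.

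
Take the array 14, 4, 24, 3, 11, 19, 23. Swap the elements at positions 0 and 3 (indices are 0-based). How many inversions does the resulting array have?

5

Positions 0 and 3 hold 14 and 3; after swapping, the array is [3, 4, 24, 14, 11, 19, 23].
For each element, count later entries that are smaller:
3 → none → 0
4 → none → 0
24 → 14, 11, 19, 23 → 4
14 → 11 → 1
11 → none → 0
19 → none → 0
23 → none → 0
Sum: 0 + 0 + 4 + 1 + 0 + 0 + 0 = 5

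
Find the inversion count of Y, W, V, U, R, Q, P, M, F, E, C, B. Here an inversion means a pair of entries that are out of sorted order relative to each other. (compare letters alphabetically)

Inversions: 66

Element-by-element contributions:
Y → W, V, U, R, Q, P, M, F, E, C, B → 11
W → V, U, R, Q, P, M, F, E, C, B → 10
V → U, R, Q, P, M, F, E, C, B → 9
U → R, Q, P, M, F, E, C, B → 8
R → Q, P, M, F, E, C, B → 7
Q → P, M, F, E, C, B → 6
P → M, F, E, C, B → 5
M → F, E, C, B → 4
F → E, C, B → 3
E → C, B → 2
C → B → 1
B → none → 0
Sum: 11 + 10 + 9 + 8 + 7 + 6 + 5 + 4 + 3 + 2 + 1 + 0 = 66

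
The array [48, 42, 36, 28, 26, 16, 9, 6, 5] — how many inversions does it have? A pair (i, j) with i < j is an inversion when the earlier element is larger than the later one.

36

Element-by-element contributions:
48 → 42, 36, 28, 26, 16, 9, 6, 5 → 8
42 → 36, 28, 26, 16, 9, 6, 5 → 7
36 → 28, 26, 16, 9, 6, 5 → 6
28 → 26, 16, 9, 6, 5 → 5
26 → 16, 9, 6, 5 → 4
16 → 9, 6, 5 → 3
9 → 6, 5 → 2
6 → 5 → 1
5 → none → 0
Sum: 8 + 7 + 6 + 5 + 4 + 3 + 2 + 1 + 0 = 36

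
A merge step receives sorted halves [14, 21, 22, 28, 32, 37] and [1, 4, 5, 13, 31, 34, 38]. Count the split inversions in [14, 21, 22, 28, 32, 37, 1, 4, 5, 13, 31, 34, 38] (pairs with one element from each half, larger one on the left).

Take each right-half value and tally the left-half values above it:
r = 1: 14, 21, 22, 28, 32, 37 → 6
r = 4: 14, 21, 22, 28, 32, 37 → 6
r = 5: 14, 21, 22, 28, 32, 37 → 6
r = 13: 14, 21, 22, 28, 32, 37 → 6
r = 31: 32, 37 → 2
r = 34: 37 → 1
r = 38: none → 0
Cross-inversions: 6 + 6 + 6 + 6 + 2 + 1 + 0 = 27

27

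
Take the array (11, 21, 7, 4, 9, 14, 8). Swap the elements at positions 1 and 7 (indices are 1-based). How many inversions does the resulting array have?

9

Positions 1 and 7 hold 11 and 8; after swapping, the array is [8, 21, 7, 4, 9, 14, 11].
Sweep left to right; for each value list the smaller values that follow it:
8 → 7, 4 → 2
21 → 7, 4, 9, 14, 11 → 5
7 → 4 → 1
4 → none → 0
9 → none → 0
14 → 11 → 1
11 → none → 0
Sum: 2 + 5 + 1 + 0 + 0 + 1 + 0 = 9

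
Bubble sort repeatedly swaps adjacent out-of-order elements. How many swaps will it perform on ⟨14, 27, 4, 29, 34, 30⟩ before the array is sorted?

3

Each adjacent swap fixes exactly one inversion, so the minimum swap count equals the number of inversions.
Count inversions — for each element, later elements that are smaller:
14: 4 → 1
27: 4 → 1
4: none → 0
29: none → 0
34: 30 → 1
30: none → 0
Total inversions: 1 + 1 + 0 + 0 + 1 + 0 = 3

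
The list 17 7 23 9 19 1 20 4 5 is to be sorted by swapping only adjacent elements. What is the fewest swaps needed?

22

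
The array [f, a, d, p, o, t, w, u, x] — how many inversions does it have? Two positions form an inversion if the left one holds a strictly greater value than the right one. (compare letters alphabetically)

Count, for each position, how many later elements it exceeds:
f: 2
a: 0
d: 0
p: 1
o: 0
t: 0
w: 1
u: 0
x: 0
Sum: 2 + 0 + 0 + 1 + 0 + 0 + 1 + 0 + 0 = 4

Inversions: 4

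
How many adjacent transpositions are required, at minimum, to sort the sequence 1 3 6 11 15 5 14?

4

Minimum adjacent swaps = number of inversions (each swap of adjacent out-of-order elements removes one inversion and no swap can remove more).
Count inversions — for each element, later elements that are smaller:
1: none → 0
3: none → 0
6: 5 → 1
11: 5 → 1
15: 5, 14 → 2
5: none → 0
14: none → 0
Total inversions: 0 + 0 + 1 + 1 + 2 + 0 + 0 = 4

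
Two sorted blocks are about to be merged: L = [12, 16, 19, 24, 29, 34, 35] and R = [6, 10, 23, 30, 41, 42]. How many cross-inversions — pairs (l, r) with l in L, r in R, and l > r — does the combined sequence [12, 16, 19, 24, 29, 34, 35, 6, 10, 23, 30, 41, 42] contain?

For each element r of the right run, count left-run elements greater than r:
r = 6: 12, 16, 19, 24, 29, 34, 35 → 7
r = 10: 12, 16, 19, 24, 29, 34, 35 → 7
r = 23: 24, 29, 34, 35 → 4
r = 30: 34, 35 → 2
r = 41: none → 0
r = 42: none → 0
Cross-inversions: 7 + 7 + 4 + 2 + 0 + 0 = 20

20 split inversions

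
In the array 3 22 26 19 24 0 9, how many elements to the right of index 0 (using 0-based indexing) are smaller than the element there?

1

The element at index 0 is 3.
Elements after it: 22, 26, 19, 24, 0, 9
Those smaller than 3: 0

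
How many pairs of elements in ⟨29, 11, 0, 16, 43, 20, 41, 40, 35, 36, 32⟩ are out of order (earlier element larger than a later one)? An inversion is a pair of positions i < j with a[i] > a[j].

20

Sweep left to right; for each value list the smaller values that follow it:
29 → 11, 0, 16, 20 → 4
11 → 0 → 1
0 → none → 0
16 → none → 0
43 → 20, 41, 40, 35, 36, 32 → 6
20 → none → 0
41 → 40, 35, 36, 32 → 4
40 → 35, 36, 32 → 3
35 → 32 → 1
36 → 32 → 1
32 → none → 0
Sum: 4 + 1 + 0 + 0 + 6 + 0 + 4 + 3 + 1 + 1 + 0 = 20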